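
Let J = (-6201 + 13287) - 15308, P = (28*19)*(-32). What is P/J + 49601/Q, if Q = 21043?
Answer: 383027727/86507773 ≈ 4.4277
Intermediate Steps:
P = -17024 (P = 532*(-32) = -17024)
J = -8222 (J = 7086 - 15308 = -8222)
P/J + 49601/Q = -17024/(-8222) + 49601/21043 = -17024*(-1/8222) + 49601*(1/21043) = 8512/4111 + 49601/21043 = 383027727/86507773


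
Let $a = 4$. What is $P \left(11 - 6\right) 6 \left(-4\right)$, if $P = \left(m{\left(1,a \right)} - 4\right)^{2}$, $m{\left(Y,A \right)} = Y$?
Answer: $-1080$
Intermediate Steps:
$P = 9$ ($P = \left(1 - 4\right)^{2} = \left(-3\right)^{2} = 9$)
$P \left(11 - 6\right) 6 \left(-4\right) = 9 \left(11 - 6\right) 6 \left(-4\right) = 9 \left(11 - 6\right) \left(-24\right) = 9 \cdot 5 \left(-24\right) = 45 \left(-24\right) = -1080$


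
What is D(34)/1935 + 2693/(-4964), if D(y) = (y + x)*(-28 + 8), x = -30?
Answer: -1121615/1921068 ≈ -0.58385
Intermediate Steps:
D(y) = 600 - 20*y (D(y) = (y - 30)*(-28 + 8) = (-30 + y)*(-20) = 600 - 20*y)
D(34)/1935 + 2693/(-4964) = (600 - 20*34)/1935 + 2693/(-4964) = (600 - 680)*(1/1935) + 2693*(-1/4964) = -80*1/1935 - 2693/4964 = -16/387 - 2693/4964 = -1121615/1921068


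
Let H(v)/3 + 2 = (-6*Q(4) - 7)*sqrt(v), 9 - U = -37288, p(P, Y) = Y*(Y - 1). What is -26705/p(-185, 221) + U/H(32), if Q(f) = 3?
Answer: 101239037/145830828 - 932425*sqrt(2)/14997 ≈ -87.233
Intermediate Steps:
p(P, Y) = Y*(-1 + Y)
U = 37297 (U = 9 - 1*(-37288) = 9 + 37288 = 37297)
H(v) = -6 - 75*sqrt(v) (H(v) = -6 + 3*((-6*3 - 7)*sqrt(v)) = -6 + 3*((-18 - 7)*sqrt(v)) = -6 + 3*(-25*sqrt(v)) = -6 - 75*sqrt(v))
-26705/p(-185, 221) + U/H(32) = -26705*1/(221*(-1 + 221)) + 37297/(-6 - 300*sqrt(2)) = -26705/(221*220) + 37297/(-6 - 300*sqrt(2)) = -26705/48620 + 37297/(-6 - 300*sqrt(2)) = -26705*1/48620 + 37297/(-6 - 300*sqrt(2)) = -5341/9724 + 37297/(-6 - 300*sqrt(2))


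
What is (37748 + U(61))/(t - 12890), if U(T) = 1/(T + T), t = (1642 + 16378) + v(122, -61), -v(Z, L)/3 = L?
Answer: 4605257/648186 ≈ 7.1048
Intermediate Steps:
v(Z, L) = -3*L
t = 18203 (t = (1642 + 16378) - 3*(-61) = 18020 + 183 = 18203)
U(T) = 1/(2*T)
(37748 + U(61))/(t - 12890) = (37748 + (½)/61)/(18203 - 12890) = (37748 + (½)*(1/61))/5313 = (37748 + 1/122)*(1/5313) = (4605257/122)*(1/5313) = 4605257/648186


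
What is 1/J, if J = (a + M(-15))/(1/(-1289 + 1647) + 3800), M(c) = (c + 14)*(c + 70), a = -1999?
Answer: -1360401/735332 ≈ -1.8500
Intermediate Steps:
M(c) = (14 + c)*(70 + c)
J = -735332/1360401 (J = (-1999 + (980 + (-15)² + 84*(-15)))/(1/(-1289 + 1647) + 3800) = (-1999 + (980 + 225 - 1260))/(1/358 + 3800) = (-1999 - 55)/(1/358 + 3800) = -2054/1360401/358 = -2054*358/1360401 = -735332/1360401 ≈ -0.54053)
1/J = 1/(-735332/1360401) = -1360401/735332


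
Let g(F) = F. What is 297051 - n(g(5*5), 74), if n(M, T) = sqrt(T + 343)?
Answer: 297051 - sqrt(417) ≈ 2.9703e+5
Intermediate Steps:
n(M, T) = sqrt(343 + T)
297051 - n(g(5*5), 74) = 297051 - sqrt(343 + 74) = 297051 - sqrt(417)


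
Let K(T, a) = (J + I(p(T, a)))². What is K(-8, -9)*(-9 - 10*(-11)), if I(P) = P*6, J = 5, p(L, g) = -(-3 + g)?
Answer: 598829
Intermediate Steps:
p(L, g) = 3 - g
I(P) = 6*P
K(T, a) = (23 - 6*a)² (K(T, a) = (5 + 6*(3 - a))² = (5 + (18 - 6*a))² = (23 - 6*a)²)
K(-8, -9)*(-9 - 10*(-11)) = (-23 + 6*(-9))²*(-9 - 10*(-11)) = (-23 - 54)²*(-9 + 110) = (-77)²*101 = 5929*101 = 598829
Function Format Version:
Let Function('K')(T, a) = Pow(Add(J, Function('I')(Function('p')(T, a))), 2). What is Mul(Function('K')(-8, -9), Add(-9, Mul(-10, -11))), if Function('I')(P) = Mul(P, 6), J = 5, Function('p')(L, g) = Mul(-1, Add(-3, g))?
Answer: 598829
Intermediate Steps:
Function('p')(L, g) = Add(3, Mul(-1, g))
Function('I')(P) = Mul(6, P)
Function('K')(T, a) = Pow(Add(23, Mul(-6, a)), 2) (Function('K')(T, a) = Pow(Add(5, Mul(6, Add(3, Mul(-1, a)))), 2) = Pow(Add(5, Add(18, Mul(-6, a))), 2) = Pow(Add(23, Mul(-6, a)), 2))
Mul(Function('K')(-8, -9), Add(-9, Mul(-10, -11))) = Mul(Pow(Add(-23, Mul(6, -9)), 2), Add(-9, Mul(-10, -11))) = Mul(Pow(Add(-23, -54), 2), Add(-9, 110)) = Mul(Pow(-77, 2), 101) = Mul(5929, 101) = 598829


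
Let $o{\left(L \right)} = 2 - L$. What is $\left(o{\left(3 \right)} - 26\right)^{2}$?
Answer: $729$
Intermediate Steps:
$\left(o{\left(3 \right)} - 26\right)^{2} = \left(\left(2 - 3\right) - 26\right)^{2} = \left(-1 - 26\right)^{2} = \left(-27\right)^{2} = 729$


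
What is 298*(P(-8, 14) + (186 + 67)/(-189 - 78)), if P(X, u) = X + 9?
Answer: 4172/267 ≈ 15.625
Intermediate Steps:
P(X, u) = 9 + X
298*(P(-8, 14) + (186 + 67)/(-189 - 78)) = 298*((9 - 8) + (186 + 67)/(-189 - 78)) = 298*(1 + 253/(-267)) = 298*(1 + 253*(-1/267)) = 298*(1 - 253/267) = 298*(14/267) = 4172/267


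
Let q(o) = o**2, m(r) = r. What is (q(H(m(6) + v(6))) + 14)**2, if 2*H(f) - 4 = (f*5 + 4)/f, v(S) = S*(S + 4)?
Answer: 22615648225/18974736 ≈ 1191.9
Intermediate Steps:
v(S) = S*(4 + S)
H(f) = 2 + (4 + 5*f)/(2*f) (H(f) = 2 + ((f*5 + 4)/f)/2 = 2 + ((5*f + 4)/f)/2 = 2 + ((4 + 5*f)/f)/2 = 2 + (4 + 5*f)/(2*f))
(q(H(m(6) + v(6))) + 14)**2 = ((9/2 + 2/(6 + 6*(4 + 6)))**2 + 14)**2 = ((9/2 + 2/(6 + 6*10))**2 + 14)**2 = ((9/2 + 2/(6 + 60))**2 + 14)**2 = ((9/2 + 2/66)**2 + 14)**2 = ((9/2 + 2*(1/66))**2 + 14)**2 = ((9/2 + 1/33)**2 + 14)**2 = ((299/66)**2 + 14)**2 = (89401/4356 + 14)**2 = (150385/4356)**2 = 22615648225/18974736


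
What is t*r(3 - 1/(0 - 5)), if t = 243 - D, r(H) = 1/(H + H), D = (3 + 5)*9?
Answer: 855/32 ≈ 26.719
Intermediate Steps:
D = 72 (D = 8*9 = 72)
r(H) = 1/(2*H)
t = 171 (t = 243 - 1*72 = 243 - 72 = 171)
t*r(3 - 1/(0 - 5)) = 171*(1/(2*(3 - 1/(0 - 5)))) = 171*(1/(2*(3 - 1/(-5)))) = 171*(1/(2*(3 - 1*(-⅕)))) = 171*(1/(2*(3 + ⅕))) = 171*(1/(2*(16/5))) = 171*((½)*(5/16)) = 171*(5/32) = 855/32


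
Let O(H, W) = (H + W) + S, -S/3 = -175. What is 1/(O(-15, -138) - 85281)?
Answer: -1/84909 ≈ -1.1777e-5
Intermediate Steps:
S = 525 (S = -3*(-175) = 525)
O(H, W) = 525 + H + W (O(H, W) = (H + W) + 525 = 525 + H + W)
1/(O(-15, -138) - 85281) = 1/((525 - 15 - 138) - 85281) = 1/(372 - 85281) = 1/(-84909) = -1/84909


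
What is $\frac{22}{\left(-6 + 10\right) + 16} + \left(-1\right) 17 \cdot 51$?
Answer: $- \frac{8659}{10} \approx -865.9$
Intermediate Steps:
$\frac{22}{\left(-6 + 10\right) + 16} + \left(-1\right) 17 \cdot 51 = \frac{22}{4 + 16} - 867 = \frac{22}{20} - 867 = 22 \cdot \frac{1}{20} - 867 = \frac{11}{10} - 867 = - \frac{8659}{10}$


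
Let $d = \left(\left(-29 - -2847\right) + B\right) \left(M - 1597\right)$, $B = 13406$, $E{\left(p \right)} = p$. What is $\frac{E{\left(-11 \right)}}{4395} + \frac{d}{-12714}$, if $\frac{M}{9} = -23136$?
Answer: $\frac{191809963567}{716385} \approx 2.6775 \cdot 10^{5}$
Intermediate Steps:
$M = -208224$ ($M = 9 \left(-23136\right) = -208224$)
$d = -3404135904$ ($d = \left(\left(-29 - -2847\right) + 13406\right) \left(-208224 - 1597\right) = \left(\left(-29 + 2847\right) + 13406\right) \left(-209821\right) = \left(2818 + 13406\right) \left(-209821\right) = 16224 \left(-209821\right) = -3404135904$)
$\frac{E{\left(-11 \right)}}{4395} + \frac{d}{-12714} = - \frac{11}{4395} - \frac{3404135904}{-12714} = \left(-11\right) \frac{1}{4395} - - \frac{43642768}{163} = - \frac{11}{4395} + \frac{43642768}{163} = \frac{191809963567}{716385}$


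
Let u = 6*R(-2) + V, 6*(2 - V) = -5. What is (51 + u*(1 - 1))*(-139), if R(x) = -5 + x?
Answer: -7089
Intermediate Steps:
V = 17/6 (V = 2 - ⅙*(-5) = 2 + ⅚ = 17/6 ≈ 2.8333)
u = -235/6 (u = 6*(-5 - 2) + 17/6 = 6*(-7) + 17/6 = -42 + 17/6 = -235/6 ≈ -39.167)
(51 + u*(1 - 1))*(-139) = (51 - 235*(1 - 1)/6)*(-139) = (51 - 235/6*0)*(-139) = (51 + 0)*(-139) = 51*(-139) = -7089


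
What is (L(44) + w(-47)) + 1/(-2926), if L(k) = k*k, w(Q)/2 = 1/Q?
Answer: 266236693/137522 ≈ 1936.0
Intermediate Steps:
w(Q) = 2/Q
L(k) = k²
(L(44) + w(-47)) + 1/(-2926) = (44² + 2/(-47)) + 1/(-2926) = (1936 + 2*(-1/47)) - 1/2926 = (1936 - 2/47) - 1/2926 = 90990/47 - 1/2926 = 266236693/137522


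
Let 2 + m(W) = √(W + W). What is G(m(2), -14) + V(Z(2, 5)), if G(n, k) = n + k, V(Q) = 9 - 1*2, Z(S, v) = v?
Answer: -7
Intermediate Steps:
m(W) = -2 + √2*√W (m(W) = -2 + √(W + W) = -2 + √(2*W) = -2 + √2*√W)
V(Q) = 7 (V(Q) = 9 - 2 = 7)
G(n, k) = k + n
G(m(2), -14) + V(Z(2, 5)) = (-14 + (-2 + √2*√2)) + 7 = (-14 + (-2 + 2)) + 7 = (-14 + 0) + 7 = -14 + 7 = -7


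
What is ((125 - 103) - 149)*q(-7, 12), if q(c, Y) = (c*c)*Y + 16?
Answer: -76708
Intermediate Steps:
q(c, Y) = 16 + Y*c**2 (q(c, Y) = c**2*Y + 16 = Y*c**2 + 16 = 16 + Y*c**2)
((125 - 103) - 149)*q(-7, 12) = ((125 - 103) - 149)*(16 + 12*(-7)**2) = (22 - 149)*(16 + 12*49) = -127*(16 + 588) = -127*604 = -76708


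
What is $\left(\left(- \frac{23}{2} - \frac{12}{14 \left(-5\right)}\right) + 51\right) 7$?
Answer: $\frac{2777}{10} \approx 277.7$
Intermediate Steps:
$\left(\left(- \frac{23}{2} - \frac{12}{14 \left(-5\right)}\right) + 51\right) 7 = \left(\left(\left(-23\right) \frac{1}{2} - \frac{12}{-70}\right) + 51\right) 7 = \left(\left(- \frac{23}{2} - - \frac{6}{35}\right) + 51\right) 7 = \left(\left(- \frac{23}{2} + \frac{6}{35}\right) + 51\right) 7 = \left(- \frac{793}{70} + 51\right) 7 = \frac{2777}{70} \cdot 7 = \frac{2777}{10}$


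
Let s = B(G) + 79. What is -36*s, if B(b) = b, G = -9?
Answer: -2520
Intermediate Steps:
s = 70 (s = -9 + 79 = 70)
-36*s = -36*70 = -2520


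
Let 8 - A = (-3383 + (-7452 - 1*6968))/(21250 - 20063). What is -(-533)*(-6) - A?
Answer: -3823325/1187 ≈ -3221.0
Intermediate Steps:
A = 27299/1187 (A = 8 - (-3383 + (-7452 - 1*6968))/(21250 - 20063) = 8 - (-3383 + (-7452 - 6968))/1187 = 8 - (-3383 - 14420)/1187 = 8 - (-17803)/1187 = 8 - 1*(-17803/1187) = 8 + 17803/1187 = 27299/1187 ≈ 22.998)
-(-533)*(-6) - A = -(-533)*(-6) - 1*27299/1187 = -1*3198 - 27299/1187 = -3198 - 27299/1187 = -3823325/1187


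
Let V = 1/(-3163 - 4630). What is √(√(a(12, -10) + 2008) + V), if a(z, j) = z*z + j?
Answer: √(-7793 + 182192547*√238)/7793 ≈ 6.8031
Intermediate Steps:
a(z, j) = j + z² (a(z, j) = z² + j = j + z²)
V = -1/7793 (V = 1/(-7793) = -1/7793 ≈ -0.00012832)
√(√(a(12, -10) + 2008) + V) = √(√((-10 + 12²) + 2008) - 1/7793) = √(√((-10 + 144) + 2008) - 1/7793) = √(√(134 + 2008) - 1/7793) = √(√2142 - 1/7793) = √(3*√238 - 1/7793) = √(-1/7793 + 3*√238)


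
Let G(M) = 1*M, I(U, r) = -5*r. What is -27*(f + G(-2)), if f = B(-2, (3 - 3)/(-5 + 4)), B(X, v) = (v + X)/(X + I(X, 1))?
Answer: 324/7 ≈ 46.286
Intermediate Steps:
G(M) = M
B(X, v) = (X + v)/(-5 + X) (B(X, v) = (v + X)/(X - 5*1) = (X + v)/(X - 5) = (X + v)/(-5 + X))
f = 2/7 (f = (-2 + (3 - 3)/(-5 + 4))/(-5 - 2) = (-2 + 0/(-1))/(-7) = -(-2 + 0*(-1))/7 = -(-2 + 0)/7 = -⅐*(-2) = 2/7 ≈ 0.28571)
-27*(f + G(-2)) = -27*(2/7 - 2) = -27*(-12/7) = 324/7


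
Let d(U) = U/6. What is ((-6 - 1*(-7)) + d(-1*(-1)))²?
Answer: 49/36 ≈ 1.3611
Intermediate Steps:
d(U) = U/6 (d(U) = U*(⅙) = U/6)
((-6 - 1*(-7)) + d(-1*(-1)))² = ((-6 - 1*(-7)) + (-1*(-1))/6)² = ((-6 + 7) + (⅙)*1)² = (1 + ⅙)² = (7/6)² = 49/36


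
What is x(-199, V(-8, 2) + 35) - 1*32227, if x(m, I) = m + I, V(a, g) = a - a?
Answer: -32391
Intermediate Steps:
V(a, g) = 0
x(m, I) = I + m
x(-199, V(-8, 2) + 35) - 1*32227 = ((0 + 35) - 199) - 1*32227 = (35 - 199) - 32227 = -164 - 32227 = -32391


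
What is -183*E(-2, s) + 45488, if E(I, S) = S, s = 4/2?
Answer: 45122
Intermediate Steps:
s = 2 (s = 4*(1/2) = 2)
-183*E(-2, s) + 45488 = -183*2 + 45488 = -366 + 45488 = 45122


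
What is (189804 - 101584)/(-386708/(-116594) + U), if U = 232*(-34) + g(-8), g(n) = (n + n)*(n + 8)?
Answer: -2571480670/229826691 ≈ -11.189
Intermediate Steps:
g(n) = 2*n*(8 + n) (g(n) = (2*n)*(8 + n) = 2*n*(8 + n))
U = -7888 (U = 232*(-34) + 2*(-8)*(8 - 8) = -7888 + 2*(-8)*0 = -7888 + 0 = -7888)
(189804 - 101584)/(-386708/(-116594) + U) = (189804 - 101584)/(-386708/(-116594) - 7888) = 88220/(-386708*(-1/116594) - 7888) = 88220/(193354/58297 - 7888) = 88220/(-459653382/58297) = 88220*(-58297/459653382) = -2571480670/229826691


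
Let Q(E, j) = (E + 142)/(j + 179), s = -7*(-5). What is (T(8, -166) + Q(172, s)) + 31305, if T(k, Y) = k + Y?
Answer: 3332886/107 ≈ 31148.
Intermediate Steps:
s = 35
Q(E, j) = (142 + E)/(179 + j)
T(k, Y) = Y + k
(T(8, -166) + Q(172, s)) + 31305 = ((-166 + 8) + (142 + 172)/(179 + 35)) + 31305 = (-158 + 314/214) + 31305 = (-158 + (1/214)*314) + 31305 = (-158 + 157/107) + 31305 = -16749/107 + 31305 = 3332886/107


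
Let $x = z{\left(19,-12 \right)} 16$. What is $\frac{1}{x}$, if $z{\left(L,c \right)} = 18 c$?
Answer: $- \frac{1}{3456} \approx -0.00028935$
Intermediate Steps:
$x = -3456$ ($x = 18 \left(-12\right) 16 = \left(-216\right) 16 = -3456$)
$\frac{1}{x} = \frac{1}{-3456} = - \frac{1}{3456}$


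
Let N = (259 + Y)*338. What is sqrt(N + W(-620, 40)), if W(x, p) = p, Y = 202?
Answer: sqrt(155858) ≈ 394.79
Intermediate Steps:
N = 155818 (N = (259 + 202)*338 = 461*338 = 155818)
sqrt(N + W(-620, 40)) = sqrt(155818 + 40) = sqrt(155858)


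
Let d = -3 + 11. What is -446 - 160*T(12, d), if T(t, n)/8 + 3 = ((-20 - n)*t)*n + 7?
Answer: 3435074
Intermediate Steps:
d = 8
T(t, n) = 32 + 8*n*t*(-20 - n) (T(t, n) = -24 + 8*(((-20 - n)*t)*n + 7) = -24 + 8*((t*(-20 - n))*n + 7) = -24 + 8*(n*t*(-20 - n) + 7) = -24 + 8*(7 + n*t*(-20 - n)) = -24 + (56 + 8*n*t*(-20 - n)) = 32 + 8*n*t*(-20 - n))
-446 - 160*T(12, d) = -446 - 160*(32 - 160*8*12 - 8*12*8²) = -446 - 160*(32 - 15360 - 8*12*64) = -446 - 160*(32 - 15360 - 6144) = -446 - 160*(-21472) = -446 + 3435520 = 3435074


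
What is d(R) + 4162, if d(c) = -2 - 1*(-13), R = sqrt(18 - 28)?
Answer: 4173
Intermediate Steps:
R = I*sqrt(10) (R = sqrt(-10) = I*sqrt(10) ≈ 3.1623*I)
d(c) = 11 (d(c) = -2 + 13 = 11)
d(R) + 4162 = 11 + 4162 = 4173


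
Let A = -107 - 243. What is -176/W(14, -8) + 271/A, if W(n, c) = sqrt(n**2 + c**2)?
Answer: -271/350 - 88*sqrt(65)/65 ≈ -11.689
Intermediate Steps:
A = -350
W(n, c) = sqrt(c**2 + n**2)
-176/W(14, -8) + 271/A = -176/sqrt((-8)**2 + 14**2) + 271/(-350) = -176/sqrt(64 + 196) + 271*(-1/350) = -176*sqrt(65)/130 - 271/350 = -88*sqrt(65)/65 - 271/350 = -271/350 - 88*sqrt(65)/65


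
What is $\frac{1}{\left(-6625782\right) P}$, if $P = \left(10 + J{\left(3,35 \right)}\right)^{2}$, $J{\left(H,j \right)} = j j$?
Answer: $- \frac{1}{10105808350950} \approx -9.8953 \cdot 10^{-14}$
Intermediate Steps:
$J{\left(H,j \right)} = j^{2}$
$P = 1525225$ ($P = \left(10 + 35^{2}\right)^{2} = \left(10 + 1225\right)^{2} = 1235^{2} = 1525225$)
$\frac{1}{\left(-6625782\right) P} = \frac{1}{\left(-6625782\right) 1525225} = \left(- \frac{1}{6625782}\right) \frac{1}{1525225} = - \frac{1}{10105808350950}$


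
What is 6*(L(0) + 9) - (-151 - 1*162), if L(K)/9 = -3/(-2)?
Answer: 448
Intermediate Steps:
L(K) = 27/2 (L(K) = 9*(-3/(-2)) = 9*(-3*(-½)) = 9*(3/2) = 27/2)
6*(L(0) + 9) - (-151 - 1*162) = 6*(27/2 + 9) - (-151 - 1*162) = 6*(45/2) - (-151 - 162) = 135 - 1*(-313) = 135 + 313 = 448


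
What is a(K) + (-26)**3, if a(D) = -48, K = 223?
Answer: -17624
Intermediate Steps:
a(K) + (-26)**3 = -48 + (-26)**3 = -48 - 17576 = -17624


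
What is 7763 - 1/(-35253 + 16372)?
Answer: 146573204/18881 ≈ 7763.0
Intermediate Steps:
7763 - 1/(-35253 + 16372) = 7763 - 1/(-18881) = 7763 - 1*(-1/18881) = 7763 + 1/18881 = 146573204/18881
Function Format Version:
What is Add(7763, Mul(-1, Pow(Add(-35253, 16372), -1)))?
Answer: Rational(146573204, 18881) ≈ 7763.0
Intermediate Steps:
Add(7763, Mul(-1, Pow(Add(-35253, 16372), -1))) = Add(7763, Mul(-1, Pow(-18881, -1))) = Add(7763, Mul(-1, Rational(-1, 18881))) = Add(7763, Rational(1, 18881)) = Rational(146573204, 18881)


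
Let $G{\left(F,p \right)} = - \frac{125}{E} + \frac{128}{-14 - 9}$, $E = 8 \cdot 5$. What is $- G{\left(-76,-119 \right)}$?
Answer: $\frac{1599}{184} \approx 8.6902$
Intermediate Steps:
$E = 40$
$G{\left(F,p \right)} = - \frac{1599}{184}$ ($G{\left(F,p \right)} = - \frac{125}{40} + \frac{128}{-14 - 9} = \left(-125\right) \frac{1}{40} + \frac{128}{-14 - 9} = - \frac{25}{8} + \frac{128}{-23} = - \frac{25}{8} + 128 \left(- \frac{1}{23}\right) = - \frac{25}{8} - \frac{128}{23} = - \frac{1599}{184}$)
$- G{\left(-76,-119 \right)} = \left(-1\right) \left(- \frac{1599}{184}\right) = \frac{1599}{184}$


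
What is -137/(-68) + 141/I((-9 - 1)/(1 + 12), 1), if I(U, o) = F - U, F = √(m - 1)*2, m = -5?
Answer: 453953/70652 - 23829*I*√6/2078 ≈ 6.4252 - 28.089*I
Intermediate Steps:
F = 2*I*√6 (F = √(-5 - 1)*2 = √(-6)*2 = (I*√6)*2 = 2*I*√6 ≈ 4.899*I)
I(U, o) = -U + 2*I*√6 (I(U, o) = 2*I*√6 - U = -U + 2*I*√6)
-137/(-68) + 141/I((-9 - 1)/(1 + 12), 1) = -137/(-68) + 141/(-(-9 - 1)/(1 + 12) + 2*I*√6) = -137*(-1/68) + 141/(-(-10)/13 + 2*I*√6) = 137/68 + 141/(-(-10)/13 + 2*I*√6) = 137/68 + 141/(-1*(-10/13) + 2*I*√6) = 137/68 + 141/(10/13 + 2*I*√6)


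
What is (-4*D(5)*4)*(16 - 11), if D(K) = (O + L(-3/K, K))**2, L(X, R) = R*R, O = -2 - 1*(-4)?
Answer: -58320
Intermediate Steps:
O = 2 (O = -2 + 4 = 2)
L(X, R) = R**2
D(K) = (2 + K**2)**2
(-4*D(5)*4)*(16 - 11) = (-4*(2 + 5**2)**2*4)*(16 - 11) = (-4*(2 + 25)**2*4)*5 = (-4*27**2*4)*5 = (-4*729*4)*5 = -2916*4*5 = -11664*5 = -58320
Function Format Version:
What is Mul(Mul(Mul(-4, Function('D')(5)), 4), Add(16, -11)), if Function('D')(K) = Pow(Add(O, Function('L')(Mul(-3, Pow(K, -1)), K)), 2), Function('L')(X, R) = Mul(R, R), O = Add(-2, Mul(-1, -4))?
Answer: -58320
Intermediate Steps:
O = 2 (O = Add(-2, 4) = 2)
Function('L')(X, R) = Pow(R, 2)
Function('D')(K) = Pow(Add(2, Pow(K, 2)), 2)
Mul(Mul(Mul(-4, Function('D')(5)), 4), Add(16, -11)) = Mul(Mul(Mul(-4, Pow(Add(2, Pow(5, 2)), 2)), 4), Add(16, -11)) = Mul(Mul(Mul(-4, Pow(Add(2, 25), 2)), 4), 5) = Mul(Mul(Mul(-4, Pow(27, 2)), 4), 5) = Mul(Mul(Mul(-4, 729), 4), 5) = Mul(Mul(-2916, 4), 5) = Mul(-11664, 5) = -58320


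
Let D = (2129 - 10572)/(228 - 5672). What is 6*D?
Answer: 25329/2722 ≈ 9.3053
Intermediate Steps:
D = 8443/5444 (D = -8443/(-5444) = -8443*(-1/5444) = 8443/5444 ≈ 1.5509)
6*D = 6*(8443/5444) = 25329/2722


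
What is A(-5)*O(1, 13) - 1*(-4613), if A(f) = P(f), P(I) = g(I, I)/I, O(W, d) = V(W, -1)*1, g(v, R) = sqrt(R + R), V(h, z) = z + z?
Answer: 4613 + 2*I*sqrt(10)/5 ≈ 4613.0 + 1.2649*I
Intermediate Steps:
V(h, z) = 2*z
g(v, R) = sqrt(2)*sqrt(R) (g(v, R) = sqrt(2*R) = sqrt(2)*sqrt(R))
O(W, d) = -2 (O(W, d) = (2*(-1))*1 = -2*1 = -2)
P(I) = sqrt(2)/sqrt(I) (P(I) = (sqrt(2)*sqrt(I))/I = sqrt(2)/sqrt(I))
A(f) = sqrt(2)/sqrt(f)
A(-5)*O(1, 13) - 1*(-4613) = (sqrt(2)/sqrt(-5))*(-2) - 1*(-4613) = (sqrt(2)*(-I*sqrt(5)/5))*(-2) + 4613 = -I*sqrt(10)/5*(-2) + 4613 = 2*I*sqrt(10)/5 + 4613 = 4613 + 2*I*sqrt(10)/5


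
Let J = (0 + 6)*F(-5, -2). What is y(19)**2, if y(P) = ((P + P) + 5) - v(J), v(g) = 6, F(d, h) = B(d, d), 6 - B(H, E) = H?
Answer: 1369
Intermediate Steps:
B(H, E) = 6 - H
F(d, h) = 6 - d
J = 66 (J = (0 + 6)*(6 - 1*(-5)) = 6*(6 + 5) = 6*11 = 66)
y(P) = -1 + 2*P (y(P) = ((P + P) + 5) - 1*6 = (2*P + 5) - 6 = (5 + 2*P) - 6 = -1 + 2*P)
y(19)**2 = (-1 + 2*19)**2 = (-1 + 38)**2 = 37**2 = 1369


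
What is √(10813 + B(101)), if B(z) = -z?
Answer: 2*√2678 ≈ 103.50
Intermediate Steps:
√(10813 + B(101)) = √(10813 - 1*101) = √(10813 - 101) = √10712 = 2*√2678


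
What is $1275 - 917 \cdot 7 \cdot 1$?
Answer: $-5144$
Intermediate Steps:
$1275 - 917 \cdot 7 \cdot 1 = 1275 - 6419 = -5144$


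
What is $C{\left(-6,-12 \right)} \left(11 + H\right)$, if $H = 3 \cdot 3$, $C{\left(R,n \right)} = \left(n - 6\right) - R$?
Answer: $-240$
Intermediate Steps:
$C{\left(R,n \right)} = -6 + n - R$ ($C{\left(R,n \right)} = \left(n - 6\right) - R = \left(-6 + n\right) - R = -6 + n - R$)
$H = 9$
$C{\left(-6,-12 \right)} \left(11 + H\right) = \left(-6 - 12 - -6\right) \left(11 + 9\right) = \left(-6 - 12 + 6\right) 20 = \left(-12\right) 20 = -240$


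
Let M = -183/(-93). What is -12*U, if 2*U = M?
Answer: -366/31 ≈ -11.806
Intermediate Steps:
M = 61/31 (M = -183*(-1/93) = 61/31 ≈ 1.9677)
U = 61/62 (U = (1/2)*(61/31) = 61/62 ≈ 0.98387)
-12*U = -12*61/62 = -366/31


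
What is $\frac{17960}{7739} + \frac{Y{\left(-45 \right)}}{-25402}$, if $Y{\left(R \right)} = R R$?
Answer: $\frac{440548445}{196586078} \approx 2.241$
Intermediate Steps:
$Y{\left(R \right)} = R^{2}$
$\frac{17960}{7739} + \frac{Y{\left(-45 \right)}}{-25402} = \frac{17960}{7739} + \frac{\left(-45\right)^{2}}{-25402} = 17960 \cdot \frac{1}{7739} + 2025 \left(- \frac{1}{25402}\right) = \frac{17960}{7739} - \frac{2025}{25402} = \frac{440548445}{196586078}$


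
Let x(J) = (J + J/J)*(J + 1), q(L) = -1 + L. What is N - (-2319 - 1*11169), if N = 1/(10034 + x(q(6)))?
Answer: 135824161/10070 ≈ 13488.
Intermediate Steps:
x(J) = (1 + J)² (x(J) = (J + 1)*(1 + J) = (1 + J)*(1 + J) = (1 + J)²)
N = 1/10070 (N = 1/(10034 + (1 + (-1 + 6)² + 2*(-1 + 6))) = 1/(10034 + (1 + 5² + 2*5)) = 1/(10034 + (1 + 25 + 10)) = 1/(10034 + 36) = 1/10070 ≈ 9.9305e-5)
N - (-2319 - 1*11169) = 1/10070 - (-2319 - 1*11169) = 1/10070 - (-2319 - 11169) = 1/10070 - 1*(-13488) = 1/10070 + 13488 = 135824161/10070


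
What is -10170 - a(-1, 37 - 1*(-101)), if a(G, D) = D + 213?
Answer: -10521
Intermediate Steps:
a(G, D) = 213 + D
-10170 - a(-1, 37 - 1*(-101)) = -10170 - (213 + (37 - 1*(-101))) = -10170 - (213 + (37 + 101)) = -10170 - (213 + 138) = -10170 - 1*351 = -10170 - 351 = -10521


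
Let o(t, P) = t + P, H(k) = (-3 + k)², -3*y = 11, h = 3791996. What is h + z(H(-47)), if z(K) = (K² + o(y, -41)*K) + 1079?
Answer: 29794225/3 ≈ 9.9314e+6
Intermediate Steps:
y = -11/3 (y = -⅓*11 = -11/3 ≈ -3.6667)
o(t, P) = P + t
z(K) = 1079 + K² - 134*K/3 (z(K) = (K² + (-41 - 11/3)*K) + 1079 = (K² - 134*K/3) + 1079 = 1079 + K² - 134*K/3)
h + z(H(-47)) = 3791996 + (1079 + ((-3 - 47)²)² - 134*(-3 - 47)²/3) = 3791996 + (1079 + ((-50)²)² - 134/3*(-50)²) = 3791996 + (1079 + 2500² - 134/3*2500) = 3791996 + (1079 + 6250000 - 335000/3) = 3791996 + 18418237/3 = 29794225/3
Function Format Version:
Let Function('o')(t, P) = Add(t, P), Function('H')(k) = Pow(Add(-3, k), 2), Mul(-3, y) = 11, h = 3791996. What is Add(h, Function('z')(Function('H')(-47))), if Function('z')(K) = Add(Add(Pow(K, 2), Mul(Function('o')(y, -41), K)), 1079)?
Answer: Rational(29794225, 3) ≈ 9.9314e+6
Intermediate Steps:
y = Rational(-11, 3) (y = Mul(Rational(-1, 3), 11) = Rational(-11, 3) ≈ -3.6667)
Function('o')(t, P) = Add(P, t)
Function('z')(K) = Add(1079, Pow(K, 2), Mul(Rational(-134, 3), K)) (Function('z')(K) = Add(Add(Pow(K, 2), Mul(Add(-41, Rational(-11, 3)), K)), 1079) = Add(Add(Pow(K, 2), Mul(Rational(-134, 3), K)), 1079) = Add(1079, Pow(K, 2), Mul(Rational(-134, 3), K)))
Add(h, Function('z')(Function('H')(-47))) = Add(3791996, Add(1079, Pow(Pow(Add(-3, -47), 2), 2), Mul(Rational(-134, 3), Pow(Add(-3, -47), 2)))) = Add(3791996, Add(1079, Pow(Pow(-50, 2), 2), Mul(Rational(-134, 3), Pow(-50, 2)))) = Add(3791996, Add(1079, Pow(2500, 2), Mul(Rational(-134, 3), 2500))) = Add(3791996, Add(1079, 6250000, Rational(-335000, 3))) = Add(3791996, Rational(18418237, 3)) = Rational(29794225, 3)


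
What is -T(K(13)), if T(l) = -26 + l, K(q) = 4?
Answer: 22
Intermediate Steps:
-T(K(13)) = -(-26 + 4) = -1*(-22) = 22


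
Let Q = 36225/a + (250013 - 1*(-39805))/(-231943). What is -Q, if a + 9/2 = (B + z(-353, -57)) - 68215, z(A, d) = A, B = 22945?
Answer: 8650322388/4233191693 ≈ 2.0435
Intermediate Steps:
a = -91255/2 (a = -9/2 + ((22945 - 353) - 68215) = -9/2 + (22592 - 68215) = -9/2 - 45623 = -91255/2 ≈ -45628.)
Q = -8650322388/4233191693 (Q = 36225/(-91255/2) + (250013 - 1*(-39805))/(-231943) = 36225*(-2/91255) + (250013 + 39805)*(-1/231943) = -14490/18251 + 289818*(-1/231943) = -14490/18251 - 289818/231943 = -8650322388/4233191693 ≈ -2.0435)
-Q = -1*(-8650322388/4233191693) = 8650322388/4233191693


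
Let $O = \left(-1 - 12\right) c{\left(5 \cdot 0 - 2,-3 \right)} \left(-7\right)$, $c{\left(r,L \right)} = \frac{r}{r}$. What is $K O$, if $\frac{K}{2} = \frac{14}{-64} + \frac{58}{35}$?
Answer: $\frac{20943}{80} \approx 261.79$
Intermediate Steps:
$c{\left(r,L \right)} = 1$
$K = \frac{1611}{560}$ ($K = 2 \left(\frac{14}{-64} + \frac{58}{35}\right) = 2 \left(14 \left(- \frac{1}{64}\right) + 58 \cdot \frac{1}{35}\right) = 2 \left(- \frac{7}{32} + \frac{58}{35}\right) = 2 \cdot \frac{1611}{1120} = \frac{1611}{560} \approx 2.8768$)
$O = 91$ ($O = \left(-1 - 12\right) 1 \left(-7\right) = \left(-13\right) 1 \left(-7\right) = \left(-13\right) \left(-7\right) = 91$)
$K O = \frac{1611}{560} \cdot 91 = \frac{20943}{80}$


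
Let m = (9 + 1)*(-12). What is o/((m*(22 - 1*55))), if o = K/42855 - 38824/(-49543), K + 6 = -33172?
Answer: 10032433/4203867224700 ≈ 2.3865e-6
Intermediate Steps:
K = -33178 (K = -6 - 33172 = -33178)
m = -120 (m = 10*(-12) = -120)
o = 20064866/2123165265 (o = -33178/42855 - 38824/(-49543) = -33178*1/42855 - 38824*(-1/49543) = -33178/42855 + 38824/49543 = 20064866/2123165265 ≈ 0.0094505)
o/((m*(22 - 1*55))) = 20064866/(2123165265*((-120*(22 - 1*55)))) = 20064866/(2123165265*((-120*(22 - 55)))) = 20064866/(2123165265*((-120*(-33)))) = (20064866/2123165265)/3960 = (20064866/2123165265)*(1/3960) = 10032433/4203867224700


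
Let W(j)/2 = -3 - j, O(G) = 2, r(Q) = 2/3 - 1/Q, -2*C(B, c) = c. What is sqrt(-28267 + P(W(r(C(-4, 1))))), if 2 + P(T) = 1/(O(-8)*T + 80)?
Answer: I*sqrt(209077395)/86 ≈ 168.13*I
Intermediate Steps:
C(B, c) = -c/2
r(Q) = 2/3 - 1/Q (r(Q) = 2*(1/3) - 1/Q = 2/3 - 1/Q)
W(j) = -6 - 2*j (W(j) = 2*(-3 - j) = -6 - 2*j)
P(T) = -2 + 1/(80 + 2*T) (P(T) = -2 + 1/(2*T + 80) = -2 + 1/(80 + 2*T))
sqrt(-28267 + P(W(r(C(-4, 1))))) = sqrt(-28267 + (-159 - 4*(-6 - 2*(2/3 - 1/((-1/2*1)))))/(2*(40 + (-6 - 2*(2/3 - 1/((-1/2*1))))))) = sqrt(-28267 + (-159 - 4*(-6 - 2*(2/3 - 1/(-1/2))))/(2*(40 + (-6 - 2*(2/3 - 1/(-1/2)))))) = sqrt(-28267 + (-159 - 4*(-6 - 2*(2/3 - 1*(-2))))/(2*(40 + (-6 - 2*(2/3 - 1*(-2)))))) = sqrt(-28267 + (-159 - 4*(-6 - 2*(2/3 + 2)))/(2*(40 + (-6 - 2*(2/3 + 2))))) = sqrt(-28267 + (-159 - 4*(-6 - 2*8/3))/(2*(40 + (-6 - 2*8/3)))) = sqrt(-28267 + (-159 - 4*(-6 - 16/3))/(2*(40 + (-6 - 16/3)))) = sqrt(-28267 + (-159 - 4*(-34/3))/(2*(40 - 34/3))) = sqrt(-28267 + (-159 + 136/3)/(2*(86/3))) = sqrt(-28267 + (1/2)*(3/86)*(-341/3)) = sqrt(-28267 - 341/172) = sqrt(-4862265/172) = I*sqrt(209077395)/86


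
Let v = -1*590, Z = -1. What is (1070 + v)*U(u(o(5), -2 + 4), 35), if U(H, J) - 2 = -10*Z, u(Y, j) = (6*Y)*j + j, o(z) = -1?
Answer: 5760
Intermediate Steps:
u(Y, j) = j + 6*Y*j (u(Y, j) = 6*Y*j + j = j + 6*Y*j)
v = -590
U(H, J) = 12 (U(H, J) = 2 - 10*(-1) = 2 + 10 = 12)
(1070 + v)*U(u(o(5), -2 + 4), 35) = (1070 - 590)*12 = 480*12 = 5760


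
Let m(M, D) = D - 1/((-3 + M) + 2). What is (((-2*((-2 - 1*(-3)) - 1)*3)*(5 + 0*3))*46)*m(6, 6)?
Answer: 0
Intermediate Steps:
m(M, D) = D - 1/(-1 + M)
(((-2*((-2 - 1*(-3)) - 1)*3)*(5 + 0*3))*46)*m(6, 6) = (((-2*((-2 - 1*(-3)) - 1)*3)*(5 + 0*3))*46)*((-1 - 1*6 + 6*6)/(-1 + 6)) = (((-2*((-2 + 3) - 1)*3)*(5 + 0))*46)*((-1 - 6 + 36)/5) = (((-2*(1 - 1)*3)*5)*46)*((1/5)*29) = (((-2*0*3)*5)*46)*(29/5) = (((0*3)*5)*46)*(29/5) = ((0*5)*46)*(29/5) = (0*46)*(29/5) = 0*(29/5) = 0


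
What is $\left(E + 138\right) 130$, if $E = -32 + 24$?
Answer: $16900$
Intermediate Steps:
$E = -8$
$\left(E + 138\right) 130 = \left(-8 + 138\right) 130 = 130 \cdot 130 = 16900$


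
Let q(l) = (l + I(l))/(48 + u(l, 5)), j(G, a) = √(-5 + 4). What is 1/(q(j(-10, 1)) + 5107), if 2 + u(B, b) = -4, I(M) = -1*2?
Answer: 9008664/46006818065 - 42*I/46006818065 ≈ 0.00019581 - 9.1291e-10*I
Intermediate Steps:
j(G, a) = I (j(G, a) = √(-1) = I)
I(M) = -2
u(B, b) = -6 (u(B, b) = -2 - 4 = -6)
q(l) = -1/21 + l/42 (q(l) = (l - 2)/(48 - 6) = (-2 + l)/42 = (-2 + l)*(1/42) = -1/21 + l/42)
1/(q(j(-10, 1)) + 5107) = 1/((-1/21 + I/42) + 5107) = 1/(107246/21 + I/42) = 1764*(107246/21 - I/42)/46006818065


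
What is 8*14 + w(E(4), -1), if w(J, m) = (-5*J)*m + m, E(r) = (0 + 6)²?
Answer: 291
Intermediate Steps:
E(r) = 36 (E(r) = 6² = 36)
w(J, m) = m - 5*J*m (w(J, m) = -5*J*m + m = m - 5*J*m)
8*14 + w(E(4), -1) = 8*14 - (1 - 5*36) = 112 - (1 - 180) = 112 - 1*(-179) = 112 + 179 = 291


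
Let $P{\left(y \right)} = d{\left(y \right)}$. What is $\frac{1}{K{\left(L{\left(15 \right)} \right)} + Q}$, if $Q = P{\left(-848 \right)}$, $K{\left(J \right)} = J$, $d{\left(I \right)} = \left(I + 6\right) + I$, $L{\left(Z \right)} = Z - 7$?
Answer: $- \frac{1}{1682} \approx -0.00059453$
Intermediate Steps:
$L{\left(Z \right)} = -7 + Z$ ($L{\left(Z \right)} = Z - 7 = -7 + Z$)
$d{\left(I \right)} = 6 + 2 I$ ($d{\left(I \right)} = \left(6 + I\right) + I = 6 + 2 I$)
$P{\left(y \right)} = 6 + 2 y$
$Q = -1690$ ($Q = 6 + 2 \left(-848\right) = 6 - 1696 = -1690$)
$\frac{1}{K{\left(L{\left(15 \right)} \right)} + Q} = \frac{1}{\left(-7 + 15\right) - 1690} = \frac{1}{8 - 1690} = \frac{1}{-1682} = - \frac{1}{1682}$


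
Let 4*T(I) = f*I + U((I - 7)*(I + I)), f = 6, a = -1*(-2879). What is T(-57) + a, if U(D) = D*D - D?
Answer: 26617747/2 ≈ 1.3309e+7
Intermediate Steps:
a = 2879
U(D) = D² - D
T(I) = 3*I/2 + I*(-1 + 2*I*(-7 + I))*(-7 + I)/2 (T(I) = (6*I + ((I - 7)*(I + I))*(-1 + (I - 7)*(I + I)))/4 = (6*I + ((-7 + I)*(2*I))*(-1 + (-7 + I)*(2*I)))/4 = (6*I + (2*I*(-7 + I))*(-1 + 2*I*(-7 + I)))/4 = (6*I + 2*I*(-1 + 2*I*(-7 + I))*(-7 + I))/4 = 3*I/2 + I*(-1 + 2*I*(-7 + I))*(-7 + I)/2)
T(-57) + a = (½)*(-57)*(3 + (-1 + 2*(-57)*(-7 - 57))*(-7 - 57)) + 2879 = (½)*(-57)*(3 + (-1 + 2*(-57)*(-64))*(-64)) + 2879 = (½)*(-57)*(3 + (-1 + 7296)*(-64)) + 2879 = (½)*(-57)*(3 + 7295*(-64)) + 2879 = (½)*(-57)*(3 - 466880) + 2879 = (½)*(-57)*(-466877) + 2879 = 26611989/2 + 2879 = 26617747/2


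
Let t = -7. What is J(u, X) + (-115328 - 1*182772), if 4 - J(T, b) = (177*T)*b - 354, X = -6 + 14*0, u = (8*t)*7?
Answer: -714046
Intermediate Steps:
u = -392 (u = (8*(-7))*7 = -56*7 = -392)
X = -6 (X = -6 + 0 = -6)
J(T, b) = 358 - 177*T*b (J(T, b) = 4 - ((177*T)*b - 354) = 4 - (177*T*b - 354) = 4 - (-354 + 177*T*b) = 4 + (354 - 177*T*b) = 358 - 177*T*b)
J(u, X) + (-115328 - 1*182772) = (358 - 177*(-392)*(-6)) + (-115328 - 1*182772) = (358 - 416304) + (-115328 - 182772) = -415946 - 298100 = -714046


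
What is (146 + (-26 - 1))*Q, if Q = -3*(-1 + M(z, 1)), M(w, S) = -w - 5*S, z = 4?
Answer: 3570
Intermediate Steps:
Q = 30 (Q = -3*(-1 + (-1*4 - 5*1)) = -3*(-1 + (-4 - 5)) = -3*(-1 - 9) = -3*(-10) = 30)
(146 + (-26 - 1))*Q = (146 + (-26 - 1))*30 = (146 - 27)*30 = 119*30 = 3570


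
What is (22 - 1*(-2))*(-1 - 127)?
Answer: -3072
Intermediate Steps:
(22 - 1*(-2))*(-1 - 127) = (22 + 2)*(-128) = 24*(-128) = -3072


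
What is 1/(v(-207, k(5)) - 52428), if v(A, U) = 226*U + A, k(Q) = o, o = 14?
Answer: -1/49471 ≈ -2.0214e-5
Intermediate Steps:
k(Q) = 14
v(A, U) = A + 226*U
1/(v(-207, k(5)) - 52428) = 1/((-207 + 226*14) - 52428) = 1/((-207 + 3164) - 52428) = 1/(2957 - 52428) = 1/(-49471) = -1/49471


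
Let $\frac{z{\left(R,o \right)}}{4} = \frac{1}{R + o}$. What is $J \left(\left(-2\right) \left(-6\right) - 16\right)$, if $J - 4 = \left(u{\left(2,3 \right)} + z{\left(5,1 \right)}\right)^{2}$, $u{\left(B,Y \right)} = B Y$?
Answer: $- \frac{1744}{9} \approx -193.78$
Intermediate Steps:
$z{\left(R,o \right)} = \frac{4}{R + o}$
$J = \frac{436}{9}$ ($J = 4 + \left(2 \cdot 3 + \frac{4}{5 + 1}\right)^{2} = 4 + \left(6 + \frac{4}{6}\right)^{2} = 4 + \left(6 + 4 \cdot \frac{1}{6}\right)^{2} = 4 + \left(6 + \frac{2}{3}\right)^{2} = 4 + \left(\frac{20}{3}\right)^{2} = 4 + \frac{400}{9} = \frac{436}{9} \approx 48.444$)
$J \left(\left(-2\right) \left(-6\right) - 16\right) = \frac{436 \left(\left(-2\right) \left(-6\right) - 16\right)}{9} = \frac{436 \left(12 - 16\right)}{9} = \frac{436}{9} \left(-4\right) = - \frac{1744}{9}$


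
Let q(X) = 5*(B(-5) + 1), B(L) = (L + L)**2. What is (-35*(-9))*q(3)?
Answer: 159075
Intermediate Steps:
B(L) = 4*L**2 (B(L) = (2*L)**2 = 4*L**2)
q(X) = 505 (q(X) = 5*(4*(-5)**2 + 1) = 5*(4*25 + 1) = 5*(100 + 1) = 5*101 = 505)
(-35*(-9))*q(3) = -35*(-9)*505 = 315*505 = 159075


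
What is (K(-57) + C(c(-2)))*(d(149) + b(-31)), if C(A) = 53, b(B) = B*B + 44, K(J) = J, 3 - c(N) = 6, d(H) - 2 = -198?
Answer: -3236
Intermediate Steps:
d(H) = -196 (d(H) = 2 - 198 = -196)
c(N) = -3 (c(N) = 3 - 1*6 = 3 - 6 = -3)
b(B) = 44 + B² (b(B) = B² + 44 = 44 + B²)
(K(-57) + C(c(-2)))*(d(149) + b(-31)) = (-57 + 53)*(-196 + (44 + (-31)²)) = -4*(-196 + (44 + 961)) = -4*(-196 + 1005) = -4*809 = -3236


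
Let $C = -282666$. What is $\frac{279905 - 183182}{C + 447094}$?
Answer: $\frac{8793}{14948} \approx 0.58824$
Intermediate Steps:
$\frac{279905 - 183182}{C + 447094} = \frac{279905 - 183182}{-282666 + 447094} = \frac{96723}{164428} = 96723 \cdot \frac{1}{164428} = \frac{8793}{14948}$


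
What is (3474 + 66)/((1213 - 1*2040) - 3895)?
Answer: -590/787 ≈ -0.74968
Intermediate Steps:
(3474 + 66)/((1213 - 1*2040) - 3895) = 3540/((1213 - 2040) - 3895) = 3540/(-827 - 3895) = 3540/(-4722) = 3540*(-1/4722) = -590/787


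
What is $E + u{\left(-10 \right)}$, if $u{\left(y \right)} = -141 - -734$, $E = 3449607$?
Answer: $3450200$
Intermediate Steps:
$u{\left(y \right)} = 593$ ($u{\left(y \right)} = -141 + 734 = 593$)
$E + u{\left(-10 \right)} = 3449607 + 593 = 3450200$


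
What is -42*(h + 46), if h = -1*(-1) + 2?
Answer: -2058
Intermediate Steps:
h = 3 (h = 1 + 2 = 3)
-42*(h + 46) = -42*(3 + 46) = -42*49 = -2058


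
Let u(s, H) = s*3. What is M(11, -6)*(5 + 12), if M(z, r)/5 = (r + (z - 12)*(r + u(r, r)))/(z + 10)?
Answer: 510/7 ≈ 72.857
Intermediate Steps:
u(s, H) = 3*s
M(z, r) = 5*(r + 4*r*(-12 + z))/(10 + z) (M(z, r) = 5*((r + (z - 12)*(r + 3*r))/(z + 10)) = 5*((r + (-12 + z)*(4*r))/(10 + z)) = 5*((r + 4*r*(-12 + z))/(10 + z)) = 5*(r + 4*r*(-12 + z))/(10 + z))
M(11, -6)*(5 + 12) = (5*(-6)*(-47 + 4*11)/(10 + 11))*(5 + 12) = (5*(-6)*(-47 + 44)/21)*17 = (5*(-6)*(1/21)*(-3))*17 = (30/7)*17 = 510/7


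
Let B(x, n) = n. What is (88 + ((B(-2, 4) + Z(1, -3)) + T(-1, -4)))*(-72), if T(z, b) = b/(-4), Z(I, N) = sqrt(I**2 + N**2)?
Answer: -6696 - 72*sqrt(10) ≈ -6923.7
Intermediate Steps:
T(z, b) = -b/4 (T(z, b) = b*(-1/4) = -b/4)
(88 + ((B(-2, 4) + Z(1, -3)) + T(-1, -4)))*(-72) = (88 + ((4 + sqrt(1**2 + (-3)**2)) - 1/4*(-4)))*(-72) = (88 + ((4 + sqrt(1 + 9)) + 1))*(-72) = (88 + ((4 + sqrt(10)) + 1))*(-72) = (88 + (5 + sqrt(10)))*(-72) = (93 + sqrt(10))*(-72) = -6696 - 72*sqrt(10)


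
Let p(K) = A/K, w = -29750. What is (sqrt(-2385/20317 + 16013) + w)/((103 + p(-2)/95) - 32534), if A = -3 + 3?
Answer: 4250/4633 - 2*sqrt(33723497522)/94128661 ≈ 0.91343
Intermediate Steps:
A = 0
p(K) = 0 (p(K) = 0/K = 0)
(sqrt(-2385/20317 + 16013) + w)/((103 + p(-2)/95) - 32534) = (sqrt(-2385/20317 + 16013) - 29750)/((103 + 0/95) - 32534) = (sqrt(-2385*1/20317 + 16013) - 29750)/((103 + (1/95)*0) - 32534) = (sqrt(-2385/20317 + 16013) - 29750)/((103 + 0) - 32534) = (sqrt(325333736/20317) - 29750)/(103 - 32534) = (14*sqrt(33723497522)/20317 - 29750)/(-32431) = (-29750 + 14*sqrt(33723497522)/20317)*(-1/32431) = 4250/4633 - 2*sqrt(33723497522)/94128661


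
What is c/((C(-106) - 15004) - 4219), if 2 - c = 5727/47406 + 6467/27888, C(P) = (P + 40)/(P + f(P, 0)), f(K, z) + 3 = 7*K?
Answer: -308888587363/3604528016067216 ≈ -8.5695e-5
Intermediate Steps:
f(K, z) = -3 + 7*K
C(P) = (40 + P)/(-3 + 8*P) (C(P) = (P + 40)/(P + (-3 + 7*P)) = (40 + P)/(-3 + 8*P))
c = 362971313/220343088 (c = 2 - (5727/47406 + 6467/27888) = 2 - (5727*(1/47406) + 6467*(1/27888)) = 2 - (1909/15802 + 6467/27888) = 2 - 1*77714863/220343088 = 2 - 77714863/220343088 = 362971313/220343088 ≈ 1.6473)
c/((C(-106) - 15004) - 4219) = 362971313/(220343088*(((40 - 106)/(-3 + 8*(-106)) - 15004) - 4219)) = 362971313/(220343088*((-66/(-3 - 848) - 15004) - 4219)) = 362971313/(220343088*((-66/(-851) - 15004) - 4219)) = 362971313/(220343088*((-1/851*(-66) - 15004) - 4219)) = 362971313/(220343088*((66/851 - 15004) - 4219)) = 362971313/(220343088*(-12768338/851 - 4219)) = 362971313/(220343088*(-16358707/851)) = (362971313/220343088)*(-851/16358707) = -308888587363/3604528016067216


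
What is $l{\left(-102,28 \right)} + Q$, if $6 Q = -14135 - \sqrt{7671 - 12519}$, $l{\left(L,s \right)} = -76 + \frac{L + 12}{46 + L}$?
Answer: $- \frac{204139}{84} - \frac{2 i \sqrt{303}}{3} \approx -2430.2 - 11.605 i$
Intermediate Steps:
$l{\left(L,s \right)} = -76 + \frac{12 + L}{46 + L}$
$Q = - \frac{14135}{6} - \frac{2 i \sqrt{303}}{3}$ ($Q = \frac{-14135 - \sqrt{7671 - 12519}}{6} = \frac{-14135 - \sqrt{-4848}}{6} = \frac{-14135 - 4 i \sqrt{303}}{6} = - \frac{14135}{6} - \frac{2 i \sqrt{303}}{3} \approx -2355.8 - 11.605 i$)
$l{\left(-102,28 \right)} + Q = \frac{-3484 - -7650}{46 - 102} - \left(\frac{14135}{6} + \frac{2 i \sqrt{303}}{3}\right) = \frac{-3484 + 7650}{-56} - \left(\frac{14135}{6} + \frac{2 i \sqrt{303}}{3}\right) = \left(- \frac{1}{56}\right) 4166 - \left(\frac{14135}{6} + \frac{2 i \sqrt{303}}{3}\right) = - \frac{2083}{28} - \left(\frac{14135}{6} + \frac{2 i \sqrt{303}}{3}\right) = - \frac{204139}{84} - \frac{2 i \sqrt{303}}{3}$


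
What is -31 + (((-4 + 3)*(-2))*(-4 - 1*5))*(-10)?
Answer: 149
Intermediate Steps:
-31 + (((-4 + 3)*(-2))*(-4 - 1*5))*(-10) = -31 + ((-1*(-2))*(-4 - 5))*(-10) = -31 + (2*(-9))*(-10) = -31 - 18*(-10) = -31 + 180 = 149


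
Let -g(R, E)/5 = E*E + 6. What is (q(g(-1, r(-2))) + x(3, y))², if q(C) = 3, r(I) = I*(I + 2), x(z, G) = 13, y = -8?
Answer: 256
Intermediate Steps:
r(I) = I*(2 + I)
g(R, E) = -30 - 5*E² (g(R, E) = -5*(E*E + 6) = -5*(E² + 6) = -5*(6 + E²) = -30 - 5*E²)
(q(g(-1, r(-2))) + x(3, y))² = (3 + 13)² = 16² = 256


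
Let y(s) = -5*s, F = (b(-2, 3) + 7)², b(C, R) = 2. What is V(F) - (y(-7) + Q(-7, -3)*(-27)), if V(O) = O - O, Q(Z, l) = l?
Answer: -116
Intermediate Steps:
F = 81 (F = (2 + 7)² = 9² = 81)
V(O) = 0
V(F) - (y(-7) + Q(-7, -3)*(-27)) = 0 - (-5*(-7) - 3*(-27)) = 0 - (35 + 81) = 0 - 1*116 = 0 - 116 = -116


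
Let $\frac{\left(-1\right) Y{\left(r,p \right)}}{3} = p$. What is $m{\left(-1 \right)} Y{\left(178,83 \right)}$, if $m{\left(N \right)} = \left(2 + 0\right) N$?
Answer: $498$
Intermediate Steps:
$Y{\left(r,p \right)} = - 3 p$
$m{\left(N \right)} = 2 N$
$m{\left(-1 \right)} Y{\left(178,83 \right)} = 2 \left(-1\right) \left(\left(-3\right) 83\right) = \left(-2\right) \left(-249\right) = 498$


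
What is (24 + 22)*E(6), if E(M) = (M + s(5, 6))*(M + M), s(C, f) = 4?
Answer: 5520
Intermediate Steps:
E(M) = 2*M*(4 + M) (E(M) = (M + 4)*(M + M) = (4 + M)*(2*M) = 2*M*(4 + M))
(24 + 22)*E(6) = (24 + 22)*(2*6*(4 + 6)) = 46*(2*6*10) = 46*120 = 5520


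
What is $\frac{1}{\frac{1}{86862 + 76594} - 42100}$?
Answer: $- \frac{163456}{6881497599} \approx -2.3753 \cdot 10^{-5}$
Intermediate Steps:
$\frac{1}{\frac{1}{86862 + 76594} - 42100} = \frac{1}{\frac{1}{163456} - 42100} = \frac{1}{- \frac{6881497599}{163456}} = - \frac{163456}{6881497599}$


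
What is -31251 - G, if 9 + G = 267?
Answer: -31509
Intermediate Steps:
G = 258 (G = -9 + 267 = 258)
-31251 - G = -31251 - 1*258 = -31251 - 258 = -31509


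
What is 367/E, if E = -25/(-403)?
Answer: 147901/25 ≈ 5916.0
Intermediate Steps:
E = 25/403 (E = -25*(-1/403) = 25/403 ≈ 0.062035)
367/E = 367/(25/403) = 367*(403/25) = 147901/25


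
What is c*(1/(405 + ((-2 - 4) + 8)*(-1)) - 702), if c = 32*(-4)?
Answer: 36211840/403 ≈ 89856.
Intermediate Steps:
c = -128
c*(1/(405 + ((-2 - 4) + 8)*(-1)) - 702) = -128*(1/(405 + ((-2 - 4) + 8)*(-1)) - 702) = -128*(1/(405 + (-6 + 8)*(-1)) - 702) = -128*(1/(405 + 2*(-1)) - 702) = -128*(1/(405 - 2) - 702) = -128*(1/403 - 702) = -128*(-282905/403) = 36211840/403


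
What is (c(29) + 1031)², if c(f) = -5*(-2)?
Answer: 1083681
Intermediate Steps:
c(f) = 10
(c(29) + 1031)² = (10 + 1031)² = 1041² = 1083681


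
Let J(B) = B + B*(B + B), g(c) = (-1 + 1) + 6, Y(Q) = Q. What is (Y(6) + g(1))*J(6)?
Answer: 936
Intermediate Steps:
g(c) = 6 (g(c) = 0 + 6 = 6)
J(B) = B + 2*B² (J(B) = B + B*(2*B) = B + 2*B²)
(Y(6) + g(1))*J(6) = (6 + 6)*(6*(1 + 2*6)) = 12*(6*(1 + 12)) = 12*(6*13) = 12*78 = 936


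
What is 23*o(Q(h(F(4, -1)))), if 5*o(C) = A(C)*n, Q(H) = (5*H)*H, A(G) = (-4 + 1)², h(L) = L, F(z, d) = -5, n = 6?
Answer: 1242/5 ≈ 248.40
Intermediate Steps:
A(G) = 9 (A(G) = (-3)² = 9)
Q(H) = 5*H²
o(C) = 54/5 (o(C) = (9*6)/5 = (⅕)*54 = 54/5)
23*o(Q(h(F(4, -1)))) = 23*(54/5) = 1242/5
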